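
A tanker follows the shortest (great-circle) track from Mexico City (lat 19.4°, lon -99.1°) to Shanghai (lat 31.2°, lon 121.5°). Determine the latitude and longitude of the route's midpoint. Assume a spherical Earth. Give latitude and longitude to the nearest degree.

≈ lat 53°, lon -161°

The haversine formula gives a central angle δ ≈ 2.027 rad (116.1°) between the endpoints.
Interpolate at f = 1/2 with slerp weights a = sin((1−f)δ)/sin δ ≈ 0.945, b = sin(fδ)/sin δ ≈ 0.945.
p = a·p₁ + b·p₂ ≈ (-0.564, -0.191, 0.804); φ = arcsin(p_z) ≈ 53.49°, λ = atan2(p_y, p_x) ≈ -161.28°.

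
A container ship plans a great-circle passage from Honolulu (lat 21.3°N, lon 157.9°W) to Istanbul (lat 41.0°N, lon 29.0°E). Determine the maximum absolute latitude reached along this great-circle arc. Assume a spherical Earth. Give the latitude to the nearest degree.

The great circle lies in the plane with unit normal n̂ = (p₁ × p₂)/|p₁ × p₂|.
Here n̂_z ≈ -0.095; the vertex latitude is φ_max = arccos|n̂_z| ≈ 84.5°.

≈ 85°N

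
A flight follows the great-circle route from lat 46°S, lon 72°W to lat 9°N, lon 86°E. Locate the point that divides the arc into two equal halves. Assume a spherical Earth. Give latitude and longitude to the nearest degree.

≈ lat 53°S, lon 49°E

The haversine formula gives a central angle δ ≈ 2.417 rad (138.5°) between the endpoints.
Interpolate at f = 1/2 with slerp weights a = sin((1−f)δ)/sin δ ≈ 1.410, b = sin(fδ)/sin δ ≈ 1.410.
p = a·p₁ + b·p₂ ≈ (0.400, 0.458, -0.794); φ = arcsin(p_z) ≈ -52.56°, λ = atan2(p_y, p_x) ≈ 48.86°.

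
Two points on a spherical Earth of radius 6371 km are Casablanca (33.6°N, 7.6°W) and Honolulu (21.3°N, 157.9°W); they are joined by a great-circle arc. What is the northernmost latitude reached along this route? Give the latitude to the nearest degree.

The great circle lies in the plane with unit normal n̂ = (p₁ × p₂)/|p₁ × p₂|.
Here n̂_z ≈ -0.436; the vertex latitude is φ_max = arccos|n̂_z| ≈ 64.1°.
Check via Clairaut: cos φ_max = |cos φ₁| · sin C = cos(33.6°)·sin(31.6°) ≈ 0.436, again giving ≈ 64.1°.

≈ 64°N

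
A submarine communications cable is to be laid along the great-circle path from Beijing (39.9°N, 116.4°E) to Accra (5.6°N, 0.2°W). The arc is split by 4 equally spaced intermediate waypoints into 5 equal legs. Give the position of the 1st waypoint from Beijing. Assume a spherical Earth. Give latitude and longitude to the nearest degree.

Write both endpoints as unit vectors p₁, p₂ with components (cos φ cos λ, cos φ sin λ, sin φ).
The central angle between the endpoints is δ = arccos(p₁·p₂) ≈ 1.854 rad (106.2°).
Interpolate at f = 1/5 with slerp weights a = sin((1−f)δ)/sin δ ≈ 1.037, b = sin(fδ)/sin δ ≈ 0.377.
p = a·p₁ + b·p₂ ≈ (0.022, 0.712, 0.702); φ = arcsin(p_z) ≈ 44.61°, λ = atan2(p_y, p_x) ≈ 88.26°.

≈ (45°N, 88°E)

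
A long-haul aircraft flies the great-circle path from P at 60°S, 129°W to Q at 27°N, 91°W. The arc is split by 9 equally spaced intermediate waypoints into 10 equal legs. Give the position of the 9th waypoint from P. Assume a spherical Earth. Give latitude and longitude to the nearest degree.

Write both endpoints as unit vectors p₁, p₂ with components (cos φ cos λ, cos φ sin λ, sin φ).
The central angle between the endpoints is δ = arccos(p₁·p₂) ≈ 1.613 rad (92.4°).
Interpolate at f = 9/10 with slerp weights a = sin((1−f)δ)/sin δ ≈ 0.161, b = sin(fδ)/sin δ ≈ 0.994.
p = a·p₁ + b·p₂ ≈ (-0.066, -0.948, 0.312); φ = arcsin(p_z) ≈ 18.18°, λ = atan2(p_y, p_x) ≈ -93.99°.

≈ 18°N, 94°W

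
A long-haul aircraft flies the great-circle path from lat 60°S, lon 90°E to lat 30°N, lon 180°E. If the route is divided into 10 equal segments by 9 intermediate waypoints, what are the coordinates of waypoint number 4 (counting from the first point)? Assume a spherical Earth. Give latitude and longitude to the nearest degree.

Write both endpoints as unit vectors p₁, p₂ with components (cos φ cos λ, cos φ sin λ, sin φ).
The central angle between the endpoints is δ = arccos(p₁·p₂) ≈ 2.019 rad (115.7°).
Interpolate at f = 4/10 with slerp weights a = sin((1−f)δ)/sin δ ≈ 1.038, b = sin(fδ)/sin δ ≈ 0.802.
p = a·p₁ + b·p₂ ≈ (-0.694, 0.519, -0.499); φ = arcsin(p_z) ≈ -29.90°, λ = atan2(p_y, p_x) ≈ 143.21°.

≈ lat 30°S, lon 143°E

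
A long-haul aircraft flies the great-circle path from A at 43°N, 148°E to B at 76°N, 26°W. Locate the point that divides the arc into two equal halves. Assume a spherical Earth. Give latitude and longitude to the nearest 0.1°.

≈ 73.4°N, 145.1°E

Write both endpoints as unit vectors p₁, p₂ with components (cos φ cos λ, cos φ sin λ, sin φ).
The central angle between the endpoints is δ = arccos(p₁·p₂) ≈ 1.064 rad (60.9°).
Interpolate at f = 1/2 with slerp weights a = sin((1−f)δ)/sin δ ≈ 0.580, b = sin(fδ)/sin δ ≈ 0.580.
p = a·p₁ + b·p₂ ≈ (-0.234, 0.163, 0.959); φ = arcsin(p_z) ≈ 73.44°, λ = atan2(p_y, p_x) ≈ 145.05°.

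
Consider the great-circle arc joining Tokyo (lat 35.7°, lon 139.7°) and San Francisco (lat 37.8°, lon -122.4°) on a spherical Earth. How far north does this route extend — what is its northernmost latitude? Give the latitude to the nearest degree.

The great circle lies in the plane with unit normal n̂ = (p₁ × p₂)/|p₁ × p₂|.
Here n̂_z ≈ +0.660; the vertex latitude is φ_max = arccos|n̂_z| ≈ 48.7°.
Check via Clairaut: cos φ_max = |cos φ₁| · sin C = cos(35.7°)·sin(54.4°) ≈ 0.660, again giving ≈ 48.7°.

≈ 49°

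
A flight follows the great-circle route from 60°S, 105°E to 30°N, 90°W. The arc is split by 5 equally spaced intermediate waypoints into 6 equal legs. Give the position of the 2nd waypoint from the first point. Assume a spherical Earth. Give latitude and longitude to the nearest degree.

≈ 65°S, 125°W

The haversine formula gives a central angle δ ≈ 2.589 rad (148.4°) between the endpoints.
Interpolate at f = 2/6 with slerp weights a = sin((1−f)δ)/sin δ ≈ 1.883, b = sin(fδ)/sin δ ≈ 1.448.
p = a·p₁ + b·p₂ ≈ (-0.244, -0.345, -0.907); φ = arcsin(p_z) ≈ -65.03°, λ = atan2(p_y, p_x) ≈ -125.25°.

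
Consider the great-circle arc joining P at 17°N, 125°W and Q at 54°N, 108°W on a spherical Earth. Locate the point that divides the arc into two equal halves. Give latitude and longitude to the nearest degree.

Write both endpoints as unit vectors p₁, p₂ with components (cos φ cos λ, cos φ sin λ, sin φ).
The central angle between the endpoints is δ = arccos(p₁·p₂) ≈ 0.686 rad (39.3°).
Interpolate at f = 1/2 with slerp weights a = sin((1−f)δ)/sin δ ≈ 0.531, b = sin(fδ)/sin δ ≈ 0.531.
p = a·p₁ + b·p₂ ≈ (-0.388, -0.713, 0.585); φ = arcsin(p_z) ≈ 35.78°, λ = atan2(p_y, p_x) ≈ -118.54°.

≈ 36°N, 119°W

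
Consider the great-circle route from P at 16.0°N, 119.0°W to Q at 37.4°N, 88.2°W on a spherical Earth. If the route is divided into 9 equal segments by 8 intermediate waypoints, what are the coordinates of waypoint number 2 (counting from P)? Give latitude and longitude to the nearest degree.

The haversine formula gives a central angle δ ≈ 0.604 rad (34.6°) between the endpoints.
Interpolate at f = 2/9 with slerp weights a = sin((1−f)δ)/sin δ ≈ 0.797, b = sin(fδ)/sin δ ≈ 0.236.
p = a·p₁ + b·p₂ ≈ (-0.366, -0.857, 0.363); φ = arcsin(p_z) ≈ 21.27°, λ = atan2(p_y, p_x) ≈ -113.10°.

≈ 21°N, 113°W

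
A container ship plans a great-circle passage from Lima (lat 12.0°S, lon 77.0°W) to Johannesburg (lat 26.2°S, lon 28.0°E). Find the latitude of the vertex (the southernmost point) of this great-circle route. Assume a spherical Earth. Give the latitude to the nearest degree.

≈ 31°S

The great circle lies in the plane with unit normal n̂ = (p₁ × p₂)/|p₁ × p₂|.
Here n̂_z ≈ +0.856; the vertex latitude is φ_max = arccos|n̂_z| ≈ 31.2°.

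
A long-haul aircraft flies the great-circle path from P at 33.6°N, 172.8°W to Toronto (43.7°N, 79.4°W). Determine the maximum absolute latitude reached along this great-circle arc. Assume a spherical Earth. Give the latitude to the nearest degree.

≈ 50°N

The great circle lies in the plane with unit normal n̂ = (p₁ × p₂)/|p₁ × p₂|.
Here n̂_z ≈ +0.641; the vertex latitude is φ_max = arccos|n̂_z| ≈ 50.1°.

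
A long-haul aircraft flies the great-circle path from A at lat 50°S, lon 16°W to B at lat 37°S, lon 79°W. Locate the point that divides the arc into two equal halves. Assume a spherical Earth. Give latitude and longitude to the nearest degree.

The haversine formula gives a central angle δ ≈ 0.804 rad (46.0°) between the endpoints.
Interpolate at f = 1/2 with slerp weights a = sin((1−f)δ)/sin δ ≈ 0.543, b = sin(fδ)/sin δ ≈ 0.543.
p = a·p₁ + b·p₂ ≈ (0.418, -0.522, -0.743); φ = arcsin(p_z) ≈ -48.00°, λ = atan2(p_y, p_x) ≈ -51.29°.

≈ lat 48°S, lon 51°W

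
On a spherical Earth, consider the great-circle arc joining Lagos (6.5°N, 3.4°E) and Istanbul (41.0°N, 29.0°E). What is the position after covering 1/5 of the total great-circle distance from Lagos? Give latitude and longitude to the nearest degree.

≈ 14°N, 8°E

From cos δ = sin φ₁ sin φ₂ + cos φ₁ cos φ₂ cos Δλ, the central angle is δ ≈ 0.722 rad (41.4°).
Interpolate at f = 1/5 with slerp weights a = sin((1−f)δ)/sin δ ≈ 0.826, b = sin(fδ)/sin δ ≈ 0.218.
p = a·p₁ + b·p₂ ≈ (0.963, 0.128, 0.236); φ = arcsin(p_z) ≈ 13.67°, λ = atan2(p_y, p_x) ≈ 7.59°.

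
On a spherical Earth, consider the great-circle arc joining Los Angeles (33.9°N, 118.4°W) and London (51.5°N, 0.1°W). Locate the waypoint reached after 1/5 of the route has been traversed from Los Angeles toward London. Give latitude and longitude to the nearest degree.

The haversine formula gives a central angle δ ≈ 1.378 rad (79.0°) between the endpoints.
Interpolate at f = 1/5 with slerp weights a = sin((1−f)δ)/sin δ ≈ 0.909, b = sin(fδ)/sin δ ≈ 0.277.
p = a·p₁ + b·p₂ ≈ (-0.186, -0.664, 0.724); φ = arcsin(p_z) ≈ 46.39°, λ = atan2(p_y, p_x) ≈ -105.67°.

≈ 46°N, 106°W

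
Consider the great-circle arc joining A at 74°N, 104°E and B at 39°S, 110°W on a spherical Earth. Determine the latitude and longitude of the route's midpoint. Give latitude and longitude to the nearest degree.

≈ 30°N, 126°W

Write both endpoints as unit vectors p₁, p₂ with components (cos φ cos λ, cos φ sin λ, sin φ).
The central angle between the endpoints is δ = arccos(p₁·p₂) ≈ 2.470 rad (141.5°).
Interpolate at f = 1/2 with slerp weights a = sin((1−f)δ)/sin δ ≈ 1.516, b = sin(fδ)/sin δ ≈ 1.516.
p = a·p₁ + b·p₂ ≈ (-0.504, -0.702, 0.503); φ = arcsin(p_z) ≈ 30.22°, λ = atan2(p_y, p_x) ≈ -125.69°.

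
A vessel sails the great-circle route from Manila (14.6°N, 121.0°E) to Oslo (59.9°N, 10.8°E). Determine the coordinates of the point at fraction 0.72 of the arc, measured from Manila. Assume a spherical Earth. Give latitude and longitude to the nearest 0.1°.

≈ 60.9°N, 61.4°E

Write both endpoints as unit vectors p₁, p₂ with components (cos φ cos λ, cos φ sin λ, sin φ).
The central angle between the endpoints is δ = arccos(p₁·p₂) ≈ 1.520 rad (87.1°).
Interpolate at f = 0.72 with slerp weights a = sin((1−f)δ)/sin δ ≈ 0.413, b = sin(fδ)/sin δ ≈ 0.890.
p = a·p₁ + b·p₂ ≈ (0.232, 0.427, 0.874); φ = arcsin(p_z) ≈ 60.94°, λ = atan2(p_y, p_x) ≈ 61.43°.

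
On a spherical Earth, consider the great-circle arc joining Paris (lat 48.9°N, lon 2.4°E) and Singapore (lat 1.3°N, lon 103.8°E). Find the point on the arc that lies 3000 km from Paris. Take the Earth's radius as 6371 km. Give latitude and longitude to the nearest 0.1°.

Write both endpoints as unit vectors p₁, p₂ with components (cos φ cos λ, cos φ sin λ, sin φ).
The central angle between the endpoints is δ = arccos(p₁·p₂) ≈ 1.684 rad (96.5°). The total great-circle distance is δ·R ≈ 1.684 × 6371 ≈ 10728 km, so the target fraction is f = 3000/10728 ≈ 0.280.
Interpolate at f ≈ 0.280 with slerp weights a = sin((1−f)δ)/sin δ ≈ 0.943, b = sin(fδ)/sin δ ≈ 0.457.
p = a·p₁ + b·p₂ ≈ (0.510, 0.469, 0.721); φ = arcsin(p_z) ≈ 46.11°, λ = atan2(p_y, p_x) ≈ 42.60°.

≈ lat 46.1°N, lon 42.6°E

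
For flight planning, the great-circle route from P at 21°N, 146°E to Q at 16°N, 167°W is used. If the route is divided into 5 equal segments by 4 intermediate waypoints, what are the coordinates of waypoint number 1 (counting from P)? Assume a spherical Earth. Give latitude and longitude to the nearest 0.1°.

≈ 21.0°N, 155.6°E

Write both endpoints as unit vectors p₁, p₂ with components (cos φ cos λ, cos φ sin λ, sin φ).
The central angle between the endpoints is δ = arccos(p₁·p₂) ≈ 0.780 rad (44.7°).
Interpolate at f = 1/5 with slerp weights a = sin((1−f)δ)/sin δ ≈ 0.831, b = sin(fδ)/sin δ ≈ 0.221.
p = a·p₁ + b·p₂ ≈ (-0.850, 0.386, 0.359); φ = arcsin(p_z) ≈ 21.02°, λ = atan2(p_y, p_x) ≈ 155.58°.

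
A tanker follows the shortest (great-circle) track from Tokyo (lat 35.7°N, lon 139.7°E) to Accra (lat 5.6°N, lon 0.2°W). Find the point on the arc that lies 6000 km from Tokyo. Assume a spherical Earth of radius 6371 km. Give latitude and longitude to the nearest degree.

≈ lat 49°N, lon 66°E

Convert each endpoint to a unit vector on the sphere (x = cos φ cos λ, y = cos φ sin λ, z = sin φ).
The central angle between the endpoints is δ = arccos(p₁·p₂) ≈ 2.167 rad (124.1°). The total great-circle distance is δ·R ≈ 2.167 × 6371 ≈ 13804 km, so the target fraction is f = 6000/13804 ≈ 0.435.
Interpolate at f ≈ 0.435 with slerp weights a = sin((1−f)δ)/sin δ ≈ 1.137, b = sin(fδ)/sin δ ≈ 0.977.
p = a·p₁ + b·p₂ ≈ (0.268, 0.594, 0.759); φ = arcsin(p_z) ≈ 49.35°, λ = atan2(p_y, p_x) ≈ 65.68°.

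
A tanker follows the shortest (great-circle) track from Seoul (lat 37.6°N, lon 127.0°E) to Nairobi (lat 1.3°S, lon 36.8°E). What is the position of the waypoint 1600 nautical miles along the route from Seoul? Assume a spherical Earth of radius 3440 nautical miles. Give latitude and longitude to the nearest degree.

≈ lat 33°N, lon 95°E

Write both endpoints as unit vectors p₁, p₂ with components (cos φ cos λ, cos φ sin λ, sin φ).
The central angle between the endpoints is δ = arccos(p₁·p₂) ≈ 1.587 rad (91.0°). The total great-circle distance is δ·R ≈ 1.587 × 3440 ≈ 5461 nmi, so the target fraction is f = 1600/5461 ≈ 0.293.
Interpolate at f ≈ 0.293 with slerp weights a = sin((1−f)δ)/sin δ ≈ 0.901, b = sin(fδ)/sin δ ≈ 0.449.
p = a·p₁ + b·p₂ ≈ (-0.071, 0.839, 0.540); φ = arcsin(p_z) ≈ 32.66°, λ = atan2(p_y, p_x) ≈ 94.81°.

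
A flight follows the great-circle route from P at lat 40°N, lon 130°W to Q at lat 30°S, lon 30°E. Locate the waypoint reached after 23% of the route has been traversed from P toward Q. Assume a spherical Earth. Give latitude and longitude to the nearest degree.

From cos δ = sin φ₁ sin φ₂ + cos φ₁ cos φ₂ cos Δλ, the central angle is δ ≈ 2.808 rad (160.9°).
Interpolate at f = 0.23 with slerp weights a = sin((1−f)δ)/sin δ ≈ 2.534, b = sin(fδ)/sin δ ≈ 1.837.
p = a·p₁ + b·p₂ ≈ (0.130, -0.692, 0.710); φ = arcsin(p_z) ≈ 45.27°, λ = atan2(p_y, p_x) ≈ -79.37°.

≈ lat 45°N, lon 79°W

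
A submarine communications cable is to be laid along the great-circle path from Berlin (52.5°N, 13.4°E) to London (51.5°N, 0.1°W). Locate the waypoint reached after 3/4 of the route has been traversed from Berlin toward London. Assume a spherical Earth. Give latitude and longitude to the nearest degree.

Write both endpoints as unit vectors p₁, p₂ with components (cos φ cos λ, cos φ sin λ, sin φ).
The central angle between the endpoints is δ = arccos(p₁·p₂) ≈ 0.146 rad (8.4°).
Interpolate at f = 3/4 with slerp weights a = sin((1−f)δ)/sin δ ≈ 0.251, b = sin(fδ)/sin δ ≈ 0.751.
p = a·p₁ + b·p₂ ≈ (0.616, 0.035, 0.787); φ = arcsin(p_z) ≈ 51.89°, λ = atan2(p_y, p_x) ≈ 3.21°.

≈ 52°N, 3°E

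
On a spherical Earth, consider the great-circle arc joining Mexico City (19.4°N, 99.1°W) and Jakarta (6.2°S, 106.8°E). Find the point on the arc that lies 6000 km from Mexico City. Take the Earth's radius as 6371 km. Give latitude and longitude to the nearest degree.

Write both endpoints as unit vectors p₁, p₂ with components (cos φ cos λ, cos φ sin λ, sin φ).
The central angle between the endpoints is δ = arccos(p₁·p₂) ≈ 2.645 rad (151.6°). The total great-circle distance is δ·R ≈ 2.645 × 6371 ≈ 16854 km, so the target fraction is f = 6000/16854 ≈ 0.356.
Interpolate at f ≈ 0.356 with slerp weights a = sin((1−f)δ)/sin δ ≈ 2.082, b = sin(fδ)/sin δ ≈ 1.698.
p = a·p₁ + b·p₂ ≈ (-0.799, -0.323, 0.508); φ = arcsin(p_z) ≈ 30.54°, λ = atan2(p_y, p_x) ≈ -158.00°.

≈ (31°N, 158°W)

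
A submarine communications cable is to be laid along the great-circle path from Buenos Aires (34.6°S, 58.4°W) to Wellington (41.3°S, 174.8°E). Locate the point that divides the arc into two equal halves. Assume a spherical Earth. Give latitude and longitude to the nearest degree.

Write both endpoints as unit vectors p₁, p₂ with components (cos φ cos λ, cos φ sin λ, sin φ).
The central angle between the endpoints is δ = arccos(p₁·p₂) ≈ 1.566 rad (89.8°).
Interpolate at f = 1/2 with slerp weights a = sin((1−f)δ)/sin δ ≈ 0.706, b = sin(fδ)/sin δ ≈ 0.706.
p = a·p₁ + b·p₂ ≈ (-0.224, -0.447, -0.866); φ = arcsin(p_z) ≈ -60.04°, λ = atan2(p_y, p_x) ≈ -116.59°.

≈ 60°S, 117°W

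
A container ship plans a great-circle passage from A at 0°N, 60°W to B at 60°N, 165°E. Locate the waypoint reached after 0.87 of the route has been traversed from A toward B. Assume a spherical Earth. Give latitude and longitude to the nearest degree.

≈ 67°N, 166°W

From cos δ = sin φ₁ sin φ₂ + cos φ₁ cos φ₂ cos Δλ, the central angle is δ ≈ 1.932 rad (110.7°).
Interpolate at f = 0.87 with slerp weights a = sin((1−f)δ)/sin δ ≈ 0.266, b = sin(fδ)/sin δ ≈ 1.063.
p = a·p₁ + b·p₂ ≈ (-0.380, -0.093, 0.920); φ = arcsin(p_z) ≈ 66.96°, λ = atan2(p_y, p_x) ≈ -166.32°.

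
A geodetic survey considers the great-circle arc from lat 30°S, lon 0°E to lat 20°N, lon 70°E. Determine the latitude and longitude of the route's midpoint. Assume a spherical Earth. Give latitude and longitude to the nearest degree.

Convert each endpoint to a unit vector on the sphere (x = cos φ cos λ, y = cos φ sin λ, z = sin φ).
The central angle between the endpoints is δ = arccos(p₁·p₂) ≈ 1.463 rad (83.8°).
Interpolate at f = 1/2 with slerp weights a = sin((1−f)δ)/sin δ ≈ 0.672, b = sin(fδ)/sin δ ≈ 0.672.
p = a·p₁ + b·p₂ ≈ (0.798, 0.593, -0.106); φ = arcsin(p_z) ≈ -6.09°, λ = atan2(p_y, p_x) ≈ 36.64°.

≈ lat 6°S, lon 37°E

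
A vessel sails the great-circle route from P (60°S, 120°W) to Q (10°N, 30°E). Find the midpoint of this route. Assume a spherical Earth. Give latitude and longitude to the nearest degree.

≈ (49°S, 6°E)

Write both endpoints as unit vectors p₁, p₂ with components (cos φ cos λ, cos φ sin λ, sin φ).
The central angle between the endpoints is δ = arccos(p₁·p₂) ≈ 2.186 rad (125.2°).
Interpolate at f = 1/2 with slerp weights a = sin((1−f)δ)/sin δ ≈ 1.087, b = sin(fδ)/sin δ ≈ 1.087.
p = a·p₁ + b·p₂ ≈ (0.655, 0.065, -0.753); φ = arcsin(p_z) ≈ -48.82°, λ = atan2(p_y, p_x) ≈ 5.63°.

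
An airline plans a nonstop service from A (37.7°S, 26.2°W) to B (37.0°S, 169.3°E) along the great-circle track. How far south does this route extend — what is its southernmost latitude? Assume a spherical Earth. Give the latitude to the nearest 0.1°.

≈ 80.0°S

The great circle lies in the plane with unit normal n̂ = (p₁ × p₂)/|p₁ × p₂|.
Here n̂_z ≈ -0.174; the vertex latitude is φ_max = arccos|n̂_z| ≈ 80.0°.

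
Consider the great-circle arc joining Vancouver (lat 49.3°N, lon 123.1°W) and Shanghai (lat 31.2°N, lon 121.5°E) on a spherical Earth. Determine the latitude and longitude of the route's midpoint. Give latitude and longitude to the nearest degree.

≈ lat 57°N, lon 167°E

Convert each endpoint to a unit vector on the sphere (x = cos φ cos λ, y = cos φ sin λ, z = sin φ).
The central angle between the endpoints is δ = arccos(p₁·p₂) ≈ 1.417 rad (81.2°).
Interpolate at f = 1/2 with slerp weights a = sin((1−f)δ)/sin δ ≈ 0.658, b = sin(fδ)/sin δ ≈ 0.658.
p = a·p₁ + b·p₂ ≈ (-0.529, 0.121, 0.840); φ = arcsin(p_z) ≈ 57.16°, λ = atan2(p_y, p_x) ≈ 167.16°.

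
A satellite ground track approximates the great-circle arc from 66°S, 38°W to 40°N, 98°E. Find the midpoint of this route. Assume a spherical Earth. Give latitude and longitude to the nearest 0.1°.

Write both endpoints as unit vectors p₁, p₂ with components (cos φ cos λ, cos φ sin λ, sin φ).
The central angle between the endpoints is δ = arccos(p₁·p₂) ≈ 2.517 rad (144.2°).
Interpolate at f = 1/2 with slerp weights a = sin((1−f)δ)/sin δ ≈ 1.628, b = sin(fδ)/sin δ ≈ 1.628.
p = a·p₁ + b·p₂ ≈ (0.348, 0.827, -0.441); φ = arcsin(p_z) ≈ -26.15°, λ = atan2(p_y, p_x) ≈ 67.17°.

≈ 26.2°S, 67.2°E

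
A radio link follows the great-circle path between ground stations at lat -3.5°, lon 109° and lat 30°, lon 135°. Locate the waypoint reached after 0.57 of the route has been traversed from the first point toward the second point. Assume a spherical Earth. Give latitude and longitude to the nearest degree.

≈ lat 16°, lon 123°

From cos δ = sin φ₁ sin φ₂ + cos φ₁ cos φ₂ cos Δλ, the central angle is δ ≈ 0.728 rad (41.7°).
Interpolate at f = 0.57 with slerp weights a = sin((1−f)δ)/sin δ ≈ 0.463, b = sin(fδ)/sin δ ≈ 0.606.
p = a·p₁ + b·p₂ ≈ (-0.521, 0.808, 0.275); φ = arcsin(p_z) ≈ 15.94°, λ = atan2(p_y, p_x) ≈ 122.84°.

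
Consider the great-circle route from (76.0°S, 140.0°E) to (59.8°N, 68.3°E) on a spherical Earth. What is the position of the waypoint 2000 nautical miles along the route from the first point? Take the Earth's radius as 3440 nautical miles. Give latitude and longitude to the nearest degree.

≈ (47°S, 100°E)

Convert each endpoint to a unit vector on the sphere (x = cos φ cos λ, y = cos φ sin λ, z = sin φ).
The central angle between the endpoints is δ = arccos(p₁·p₂) ≈ 2.499 rad (143.2°). The total great-circle distance is δ·R ≈ 2.499 × 3440 ≈ 8596 nmi, so the target fraction is f = 2000/8596 ≈ 0.233.
Interpolate at f ≈ 0.233 with slerp weights a = sin((1−f)δ)/sin δ ≈ 1.569, b = sin(fδ)/sin δ ≈ 0.916.
p = a·p₁ + b·p₂ ≈ (-0.120, 0.672, -0.731); φ = arcsin(p_z) ≈ -46.93°, λ = atan2(p_y, p_x) ≈ 100.15°.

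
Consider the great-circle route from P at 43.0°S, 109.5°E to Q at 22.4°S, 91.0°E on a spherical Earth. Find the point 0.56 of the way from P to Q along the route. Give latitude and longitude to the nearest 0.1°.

The haversine formula gives a central angle δ ≈ 0.448 rad (25.7°) between the endpoints.
Interpolate at f = 0.56 with slerp weights a = sin((1−f)δ)/sin δ ≈ 0.452, b = sin(fδ)/sin δ ≈ 0.573.
p = a·p₁ + b·p₂ ≈ (-0.120, 0.842, -0.527); φ = arcsin(p_z) ≈ -31.79°, λ = atan2(p_y, p_x) ≈ 98.09°.

≈ 31.8°S, 98.1°E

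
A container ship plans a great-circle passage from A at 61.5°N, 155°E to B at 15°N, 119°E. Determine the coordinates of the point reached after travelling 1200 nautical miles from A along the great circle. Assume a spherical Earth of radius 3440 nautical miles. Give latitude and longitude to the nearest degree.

Convert each endpoint to a unit vector on the sphere (x = cos φ cos λ, y = cos φ sin λ, z = sin φ).
The central angle between the endpoints is δ = arccos(p₁·p₂) ≈ 0.927 rad (53.1°). The total great-circle distance is δ·R ≈ 0.927 × 3440 ≈ 3188 nmi, so the target fraction is f = 1200/3188 ≈ 0.376.
Interpolate at f ≈ 0.376 with slerp weights a = sin((1−f)δ)/sin δ ≈ 0.683, b = sin(fδ)/sin δ ≈ 0.427.
p = a·p₁ + b·p₂ ≈ (-0.496, 0.499, 0.711); φ = arcsin(p_z) ≈ 45.32°, λ = atan2(p_y, p_x) ≈ 134.81°.

≈ 45°N, 135°E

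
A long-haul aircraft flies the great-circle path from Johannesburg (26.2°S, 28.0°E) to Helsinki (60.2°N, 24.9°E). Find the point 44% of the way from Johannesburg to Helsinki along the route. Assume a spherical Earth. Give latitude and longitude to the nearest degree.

≈ 12°N, 27°E

Write both endpoints as unit vectors p₁, p₂ with components (cos φ cos λ, cos φ sin λ, sin φ).
The central angle between the endpoints is δ = arccos(p₁·p₂) ≈ 1.509 rad (86.4°).
Interpolate at f = 0.44 with slerp weights a = sin((1−f)δ)/sin δ ≈ 0.749, b = sin(fδ)/sin δ ≈ 0.617.
p = a·p₁ + b·p₂ ≈ (0.872, 0.445, 0.205); φ = arcsin(p_z) ≈ 11.82°, λ = atan2(p_y, p_x) ≈ 27.03°.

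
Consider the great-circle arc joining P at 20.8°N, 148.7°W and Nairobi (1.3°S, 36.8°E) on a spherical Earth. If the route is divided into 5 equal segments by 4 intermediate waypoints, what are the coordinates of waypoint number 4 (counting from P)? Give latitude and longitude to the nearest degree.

≈ 29°N, 46°E

From cos δ = sin φ₁ sin φ₂ + cos φ₁ cos φ₂ cos Δλ, the central angle is δ ≈ 2.789 rad (159.8°).
Interpolate at f = 4/5 with slerp weights a = sin((1−f)δ)/sin δ ≈ 1.531, b = sin(fδ)/sin δ ≈ 2.285.
p = a·p₁ + b·p₂ ≈ (0.606, 0.625, 0.492); φ = arcsin(p_z) ≈ 29.46°, λ = atan2(p_y, p_x) ≈ 45.86°.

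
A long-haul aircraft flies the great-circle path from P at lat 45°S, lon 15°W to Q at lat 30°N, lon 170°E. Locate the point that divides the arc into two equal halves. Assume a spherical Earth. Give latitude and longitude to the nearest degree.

≈ lat 50°S, lon 169°W

Convert each endpoint to a unit vector on the sphere (x = cos φ cos λ, y = cos φ sin λ, z = sin φ).
The central angle between the endpoints is δ = arccos(p₁·p₂) ≈ 2.871 rad (164.5°).
Interpolate at f = 1/2 with slerp weights a = sin((1−f)δ)/sin δ ≈ 3.706, b = sin(fδ)/sin δ ≈ 3.706.
p = a·p₁ + b·p₂ ≈ (-0.629, -0.121, -0.768); φ = arcsin(p_z) ≈ -50.13°, λ = atan2(p_y, p_x) ≈ -169.13°.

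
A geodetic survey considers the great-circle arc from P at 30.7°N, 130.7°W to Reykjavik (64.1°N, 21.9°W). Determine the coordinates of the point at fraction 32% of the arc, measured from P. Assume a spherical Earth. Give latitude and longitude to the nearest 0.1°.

≈ 50.1°N, 115.5°W

From cos δ = sin φ₁ sin φ₂ + cos φ₁ cos φ₂ cos Δλ, the central angle is δ ≈ 1.226 rad (70.2°).
Interpolate at f = 0.32 with slerp weights a = sin((1−f)δ)/sin δ ≈ 0.787, b = sin(fδ)/sin δ ≈ 0.406.
p = a·p₁ + b·p₂ ≈ (-0.276, -0.579, 0.767); φ = arcsin(p_z) ≈ 50.09°, λ = atan2(p_y, p_x) ≈ -115.52°.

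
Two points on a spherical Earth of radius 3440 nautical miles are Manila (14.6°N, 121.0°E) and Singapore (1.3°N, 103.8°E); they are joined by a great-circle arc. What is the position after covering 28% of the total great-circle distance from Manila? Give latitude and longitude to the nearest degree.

≈ (11°N, 116°E)

Write both endpoints as unit vectors p₁, p₂ with components (cos φ cos λ, cos φ sin λ, sin φ).
The central angle between the endpoints is δ = arccos(p₁·p₂) ≈ 0.377 rad (21.6°).
Interpolate at f = 0.28 with slerp weights a = sin((1−f)δ)/sin δ ≈ 0.728, b = sin(fδ)/sin δ ≈ 0.286.
p = a·p₁ + b·p₂ ≈ (-0.431, 0.882, 0.190); φ = arcsin(p_z) ≈ 10.96°, λ = atan2(p_y, p_x) ≈ 116.06°.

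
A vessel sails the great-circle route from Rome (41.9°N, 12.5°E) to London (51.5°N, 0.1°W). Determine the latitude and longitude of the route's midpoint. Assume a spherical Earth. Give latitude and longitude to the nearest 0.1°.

Convert each endpoint to a unit vector on the sphere (x = cos φ cos λ, y = cos φ sin λ, z = sin φ).
The central angle between the endpoints is δ = arccos(p₁·p₂) ≈ 0.225 rad (12.9°).
Interpolate at f = 1/2 with slerp weights a = sin((1−f)δ)/sin δ ≈ 0.503, b = sin(fδ)/sin δ ≈ 0.503.
p = a·p₁ + b·p₂ ≈ (0.679, 0.081, 0.730); φ = arcsin(p_z) ≈ 46.87°, λ = atan2(p_y, p_x) ≈ 6.76°.

≈ 46.9°N, 6.8°E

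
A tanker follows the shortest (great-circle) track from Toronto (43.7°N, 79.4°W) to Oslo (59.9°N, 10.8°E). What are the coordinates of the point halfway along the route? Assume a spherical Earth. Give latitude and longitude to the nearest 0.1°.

≈ 60.6°N, 44.6°W

The haversine formula gives a central angle δ ≈ 0.932 rad (53.4°) between the endpoints.
Interpolate at f = 1/2 with slerp weights a = sin((1−f)δ)/sin δ ≈ 0.560, b = sin(fδ)/sin δ ≈ 0.560.
p = a·p₁ + b·p₂ ≈ (0.350, -0.345, 0.871); φ = arcsin(p_z) ≈ 60.55°, λ = atan2(p_y, p_x) ≈ -44.59°.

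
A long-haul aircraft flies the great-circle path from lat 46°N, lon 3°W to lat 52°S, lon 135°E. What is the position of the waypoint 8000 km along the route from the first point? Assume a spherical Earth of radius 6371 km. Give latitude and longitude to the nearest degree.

≈ lat 5°S, lon 54°E

Convert each endpoint to a unit vector on the sphere (x = cos φ cos λ, y = cos φ sin λ, z = sin φ).
The central angle between the endpoints is δ = arccos(p₁·p₂) ≈ 2.657 rad (152.2°). The total great-circle distance is δ·R ≈ 2.657 × 6371 ≈ 16925 km, so the target fraction is f = 8000/16925 ≈ 0.473.
Interpolate at f ≈ 0.473 with slerp weights a = sin((1−f)δ)/sin δ ≈ 2.114, b = sin(fδ)/sin δ ≈ 2.039.
p = a·p₁ + b·p₂ ≈ (0.579, 0.811, -0.086); φ = arcsin(p_z) ≈ -4.95°, λ = atan2(p_y, p_x) ≈ 54.49°.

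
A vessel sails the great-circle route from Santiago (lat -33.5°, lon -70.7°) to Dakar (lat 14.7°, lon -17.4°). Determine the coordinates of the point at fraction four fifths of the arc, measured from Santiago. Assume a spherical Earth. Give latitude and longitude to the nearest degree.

From cos δ = sin φ₁ sin φ₂ + cos φ₁ cos φ₂ cos Δλ, the central angle is δ ≈ 1.222 rad (70.0°).
Interpolate at f = 4/5 with slerp weights a = sin((1−f)δ)/sin δ ≈ 0.257, b = sin(fδ)/sin δ ≈ 0.882.
p = a·p₁ + b·p₂ ≈ (0.885, -0.458, 0.082); φ = arcsin(p_z) ≈ 4.69°, λ = atan2(p_y, p_x) ≈ -27.35°.

≈ lat 5°, lon -27°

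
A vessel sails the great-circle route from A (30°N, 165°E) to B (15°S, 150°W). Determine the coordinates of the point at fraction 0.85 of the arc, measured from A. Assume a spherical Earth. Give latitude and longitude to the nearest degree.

Convert each endpoint to a unit vector on the sphere (x = cos φ cos λ, y = cos φ sin λ, z = sin φ).
The central angle between the endpoints is δ = arccos(p₁·p₂) ≈ 1.090 rad (62.5°).
Interpolate at f = 0.85 with slerp weights a = sin((1−f)δ)/sin δ ≈ 0.184, b = sin(fδ)/sin δ ≈ 0.902.
p = a·p₁ + b·p₂ ≈ (-0.908, -0.394, -0.142); φ = arcsin(p_z) ≈ -8.14°, λ = atan2(p_y, p_x) ≈ -156.52°.

≈ (8°S, 157°W)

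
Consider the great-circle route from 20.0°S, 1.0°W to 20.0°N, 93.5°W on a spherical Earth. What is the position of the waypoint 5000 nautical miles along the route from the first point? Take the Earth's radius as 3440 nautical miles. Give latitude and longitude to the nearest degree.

≈ 14°N, 78°W

The haversine formula gives a central angle δ ≈ 1.727 rad (98.9°) between the endpoints. The total great-circle distance is δ·R ≈ 1.727 × 3440 ≈ 5941 nmi, so the target fraction is f = 5000/5941 ≈ 0.842.
Interpolate at f ≈ 0.842 with slerp weights a = sin((1−f)δ)/sin δ ≈ 0.273, b = sin(fδ)/sin δ ≈ 1.005.
p = a·p₁ + b·p₂ ≈ (0.199, -0.947, 0.250); φ = arcsin(p_z) ≈ 14.50°, λ = atan2(p_y, p_x) ≈ -78.13°.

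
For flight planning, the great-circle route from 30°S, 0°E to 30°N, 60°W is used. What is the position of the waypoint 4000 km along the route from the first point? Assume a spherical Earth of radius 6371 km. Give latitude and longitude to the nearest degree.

From cos δ = sin φ₁ sin φ₂ + cos φ₁ cos φ₂ cos Δλ, the central angle is δ ≈ 1.445 rad (82.8°). The total great-circle distance is δ·R ≈ 1.445 × 6371 ≈ 9209 km, so the target fraction is f = 4000/9209 ≈ 0.434.
Interpolate at f ≈ 0.434 with slerp weights a = sin((1−f)δ)/sin δ ≈ 0.735, b = sin(fδ)/sin δ ≈ 0.592.
p = a·p₁ + b·p₂ ≈ (0.893, -0.444, -0.072); φ = arcsin(p_z) ≈ -4.11°, λ = atan2(p_y, p_x) ≈ -26.43°.

≈ 4°S, 26°W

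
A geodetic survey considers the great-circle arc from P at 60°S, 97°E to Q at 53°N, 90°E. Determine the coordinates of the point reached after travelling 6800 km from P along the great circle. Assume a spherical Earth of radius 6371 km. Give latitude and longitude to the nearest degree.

Write both endpoints as unit vectors p₁, p₂ with components (cos φ cos λ, cos φ sin λ, sin φ).
The central angle between the endpoints is δ = arccos(p₁·p₂) ≈ 1.975 rad (113.1°). The total great-circle distance is δ·R ≈ 1.975 × 6371 ≈ 12581 km, so the target fraction is f = 6800/12581 ≈ 0.541.
Interpolate at f ≈ 0.541 with slerp weights a = sin((1−f)δ)/sin δ ≈ 0.857, b = sin(fδ)/sin δ ≈ 0.953.
p = a·p₁ + b·p₂ ≈ (-0.052, 0.998, 0.019); φ = arcsin(p_z) ≈ 1.07°, λ = atan2(p_y, p_x) ≈ 92.99°.

≈ 1°N, 93°E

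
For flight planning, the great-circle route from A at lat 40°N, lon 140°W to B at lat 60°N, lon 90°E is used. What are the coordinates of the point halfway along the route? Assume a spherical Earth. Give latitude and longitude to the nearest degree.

From cos δ = sin φ₁ sin φ₂ + cos φ₁ cos φ₂ cos Δλ, the central angle is δ ≈ 1.255 rad (71.9°).
Interpolate at f = 1/2 with slerp weights a = sin((1−f)δ)/sin δ ≈ 0.618, b = sin(fδ)/sin δ ≈ 0.618.
p = a·p₁ + b·p₂ ≈ (-0.362, 0.005, 0.932); φ = arcsin(p_z) ≈ 68.75°, λ = atan2(p_y, p_x) ≈ 179.26°.

≈ lat 69°N, lon 179°E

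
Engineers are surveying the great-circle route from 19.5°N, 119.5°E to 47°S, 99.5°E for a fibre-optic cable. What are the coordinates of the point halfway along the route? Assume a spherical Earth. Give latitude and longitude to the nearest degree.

Write both endpoints as unit vectors p₁, p₂ with components (cos φ cos λ, cos φ sin λ, sin φ).
The central angle between the endpoints is δ = arccos(p₁·p₂) ≈ 1.203 rad (68.9°).
Interpolate at f = 1/2 with slerp weights a = sin((1−f)δ)/sin δ ≈ 0.606, b = sin(fδ)/sin δ ≈ 0.606.
p = a·p₁ + b·p₂ ≈ (-0.350, 0.905, -0.241); φ = arcsin(p_z) ≈ -13.95°, λ = atan2(p_y, p_x) ≈ 111.12°.

≈ 14°S, 111°E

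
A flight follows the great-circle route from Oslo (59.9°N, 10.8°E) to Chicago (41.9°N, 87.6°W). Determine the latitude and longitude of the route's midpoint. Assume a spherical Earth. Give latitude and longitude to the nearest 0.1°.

Write both endpoints as unit vectors p₁, p₂ with components (cos φ cos λ, cos φ sin λ, sin φ).
The central angle between the endpoints is δ = arccos(p₁·p₂) ≈ 1.020 rad (58.4°).
Interpolate at f = 1/2 with slerp weights a = sin((1−f)δ)/sin δ ≈ 0.573, b = sin(fδ)/sin δ ≈ 0.573.
p = a·p₁ + b·p₂ ≈ (0.300, -0.372, 0.878); φ = arcsin(p_z) ≈ 61.44°, λ = atan2(p_y, p_x) ≈ -51.12°.

≈ 61.4°N, 51.1°W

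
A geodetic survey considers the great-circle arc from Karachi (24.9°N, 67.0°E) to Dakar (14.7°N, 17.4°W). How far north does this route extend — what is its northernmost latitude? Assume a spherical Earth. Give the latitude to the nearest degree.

The great circle lies in the plane with unit normal n̂ = (p₁ × p₂)/|p₁ × p₂|.
Here n̂_z ≈ -0.890; the vertex latitude is φ_max = arccos|n̂_z| ≈ 27.2°.
Check via Clairaut: cos φ_max = |cos φ₁| · sin C = cos(24.9°)·sin(78.8°) ≈ 0.890, again giving ≈ 27.2°.

≈ 27°N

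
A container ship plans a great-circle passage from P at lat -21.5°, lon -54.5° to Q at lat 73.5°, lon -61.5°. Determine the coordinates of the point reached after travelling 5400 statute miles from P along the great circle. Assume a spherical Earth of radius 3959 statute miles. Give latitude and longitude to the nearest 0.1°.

≈ lat 56.6°, lon -58.0°

Write both endpoints as unit vectors p₁, p₂ with components (cos φ cos λ, cos φ sin λ, sin φ).
The central angle between the endpoints is δ = arccos(p₁·p₂) ≈ 1.660 rad (95.1°). The total great-circle distance is δ·R ≈ 1.660 × 3959 ≈ 6572 mi, so the target fraction is f = 5400/6572 ≈ 0.822.
Interpolate at f ≈ 0.822 with slerp weights a = sin((1−f)δ)/sin δ ≈ 0.293, b = sin(fδ)/sin δ ≈ 0.983.
p = a·p₁ + b·p₂ ≈ (0.291, -0.467, 0.835); φ = arcsin(p_z) ≈ 56.59°, λ = atan2(p_y, p_x) ≈ -58.04°.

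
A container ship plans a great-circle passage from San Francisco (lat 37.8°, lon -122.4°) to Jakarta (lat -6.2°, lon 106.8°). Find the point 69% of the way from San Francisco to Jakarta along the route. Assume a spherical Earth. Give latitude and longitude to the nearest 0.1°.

≈ lat 19.9°, lon 136.1°

Convert each endpoint to a unit vector on the sphere (x = cos φ cos λ, y = cos φ sin λ, z = sin φ).
The central angle between the endpoints is δ = arccos(p₁·p₂) ≈ 2.189 rad (125.4°).
Interpolate at f = 0.69 with slerp weights a = sin((1−f)δ)/sin δ ≈ 0.770, b = sin(fδ)/sin δ ≈ 1.225.
p = a·p₁ + b·p₂ ≈ (-0.678, 0.652, 0.340); φ = arcsin(p_z) ≈ 19.86°, λ = atan2(p_y, p_x) ≈ 136.13°.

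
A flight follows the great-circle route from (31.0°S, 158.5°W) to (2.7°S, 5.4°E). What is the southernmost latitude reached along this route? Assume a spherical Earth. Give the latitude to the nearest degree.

≈ 67°S

The great circle lies in the plane with unit normal n̂ = (p₁ × p₂)/|p₁ × p₂|.
Here n̂_z ≈ +0.394; the vertex latitude is φ_max = arccos|n̂_z| ≈ 66.8°.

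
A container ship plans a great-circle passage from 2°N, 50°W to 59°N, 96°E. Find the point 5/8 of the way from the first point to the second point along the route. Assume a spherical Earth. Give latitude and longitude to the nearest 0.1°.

≈ 65.2°N, 5.0°W

The haversine formula gives a central angle δ ≈ 1.979 rad (113.4°) between the endpoints.
Interpolate at f = 5/8 with slerp weights a = sin((1−f)δ)/sin δ ≈ 0.736, b = sin(fδ)/sin δ ≈ 1.029.
p = a·p₁ + b·p₂ ≈ (0.418, -0.036, 0.908); φ = arcsin(p_z) ≈ 65.22°, λ = atan2(p_y, p_x) ≈ -4.99°.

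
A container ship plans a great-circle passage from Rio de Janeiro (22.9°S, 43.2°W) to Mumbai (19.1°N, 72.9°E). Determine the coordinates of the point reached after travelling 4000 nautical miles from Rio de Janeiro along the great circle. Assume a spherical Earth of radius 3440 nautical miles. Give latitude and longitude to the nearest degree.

≈ (1°S, 22°E)

The haversine formula gives a central angle δ ≈ 2.106 rad (120.7°) between the endpoints. The total great-circle distance is δ·R ≈ 2.106 × 3440 ≈ 7246 nmi, so the target fraction is f = 4000/7246 ≈ 0.552.
Interpolate at f ≈ 0.552 with slerp weights a = sin((1−f)δ)/sin δ ≈ 0.941, b = sin(fδ)/sin δ ≈ 1.067.
p = a·p₁ + b·p₂ ≈ (0.929, 0.370, -0.017); φ = arcsin(p_z) ≈ -0.98°, λ = atan2(p_y, p_x) ≈ 21.74°.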